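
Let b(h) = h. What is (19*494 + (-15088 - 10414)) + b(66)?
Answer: -16050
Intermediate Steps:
(19*494 + (-15088 - 10414)) + b(66) = (19*494 + (-15088 - 10414)) + 66 = (9386 - 25502) + 66 = -16116 + 66 = -16050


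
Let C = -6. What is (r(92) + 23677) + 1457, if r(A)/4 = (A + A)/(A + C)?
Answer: 1081130/43 ≈ 25143.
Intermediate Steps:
r(A) = 8*A/(-6 + A) (r(A) = 4*((A + A)/(A - 6)) = 4*((2*A)/(-6 + A)) = 4*(2*A/(-6 + A)) = 8*A/(-6 + A))
(r(92) + 23677) + 1457 = (8*92/(-6 + 92) + 23677) + 1457 = (8*92/86 + 23677) + 1457 = (8*92*(1/86) + 23677) + 1457 = (368/43 + 23677) + 1457 = 1018479/43 + 1457 = 1081130/43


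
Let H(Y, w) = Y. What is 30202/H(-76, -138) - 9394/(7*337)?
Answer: -5140033/12806 ≈ -401.38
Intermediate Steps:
30202/H(-76, -138) - 9394/(7*337) = 30202/(-76) - 9394/(7*337) = 30202*(-1/76) - 9394/2359 = -15101/38 - 9394*1/2359 = -15101/38 - 1342/337 = -5140033/12806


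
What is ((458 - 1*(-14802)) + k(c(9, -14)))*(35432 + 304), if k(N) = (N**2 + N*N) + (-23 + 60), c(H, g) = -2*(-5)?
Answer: 553800792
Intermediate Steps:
c(H, g) = 10
k(N) = 37 + 2*N**2 (k(N) = (N**2 + N**2) + 37 = 2*N**2 + 37 = 37 + 2*N**2)
((458 - 1*(-14802)) + k(c(9, -14)))*(35432 + 304) = ((458 - 1*(-14802)) + (37 + 2*10**2))*(35432 + 304) = ((458 + 14802) + (37 + 2*100))*35736 = (15260 + (37 + 200))*35736 = (15260 + 237)*35736 = 15497*35736 = 553800792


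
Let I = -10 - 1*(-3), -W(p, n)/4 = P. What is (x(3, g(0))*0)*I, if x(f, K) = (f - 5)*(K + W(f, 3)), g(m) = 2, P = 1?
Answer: 0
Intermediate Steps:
W(p, n) = -4 (W(p, n) = -4*1 = -4)
x(f, K) = (-5 + f)*(-4 + K) (x(f, K) = (f - 5)*(K - 4) = (-5 + f)*(-4 + K))
I = -7 (I = -10 + 3 = -7)
(x(3, g(0))*0)*I = ((20 - 5*2 - 4*3 + 2*3)*0)*(-7) = ((20 - 10 - 12 + 6)*0)*(-7) = (4*0)*(-7) = 0*(-7) = 0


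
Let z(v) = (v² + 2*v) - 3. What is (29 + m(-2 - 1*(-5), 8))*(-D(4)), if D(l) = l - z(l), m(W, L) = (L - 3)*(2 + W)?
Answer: 918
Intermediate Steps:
m(W, L) = (-3 + L)*(2 + W)
z(v) = -3 + v² + 2*v
D(l) = 3 - l - l² (D(l) = l - (-3 + l² + 2*l) = l + (3 - l² - 2*l) = 3 - l - l²)
(29 + m(-2 - 1*(-5), 8))*(-D(4)) = (29 + (-6 - 3*(-2 - 1*(-5)) + 2*8 + 8*(-2 - 1*(-5))))*(-(3 - 1*4 - 1*4²)) = (29 + (-6 - 3*(-2 + 5) + 16 + 8*(-2 + 5)))*(-(3 - 4 - 1*16)) = (29 + (-6 - 3*3 + 16 + 8*3))*(-(3 - 4 - 16)) = (29 + (-6 - 9 + 16 + 24))*(-1*(-17)) = (29 + 25)*17 = 54*17 = 918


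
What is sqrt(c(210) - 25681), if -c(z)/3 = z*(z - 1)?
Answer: I*sqrt(157351) ≈ 396.67*I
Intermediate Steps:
c(z) = -3*z*(-1 + z) (c(z) = -3*z*(z - 1) = -3*z*(-1 + z))
sqrt(c(210) - 25681) = sqrt(3*210*(1 - 1*210) - 25681) = sqrt(3*210*(1 - 210) - 25681) = sqrt(3*210*(-209) - 25681) = sqrt(-131670 - 25681) = sqrt(-157351) = I*sqrt(157351)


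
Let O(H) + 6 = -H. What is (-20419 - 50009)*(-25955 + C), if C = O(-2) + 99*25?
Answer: 1653931152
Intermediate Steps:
O(H) = -6 - H
C = 2471 (C = (-6 - 1*(-2)) + 99*25 = (-6 + 2) + 2475 = -4 + 2475 = 2471)
(-20419 - 50009)*(-25955 + C) = (-20419 - 50009)*(-25955 + 2471) = -70428*(-23484) = 1653931152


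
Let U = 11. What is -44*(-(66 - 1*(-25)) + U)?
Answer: 3520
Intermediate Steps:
-44*(-(66 - 1*(-25)) + U) = -44*(-(66 - 1*(-25)) + 11) = -44*(-(66 + 25) + 11) = -44*(-1*91 + 11) = -44*(-91 + 11) = -44*(-80) = 3520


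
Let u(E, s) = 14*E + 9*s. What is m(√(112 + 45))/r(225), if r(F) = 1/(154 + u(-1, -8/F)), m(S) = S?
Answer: 3492*√157/25 ≈ 1750.2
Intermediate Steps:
u(E, s) = 9*s + 14*E
r(F) = 1/(140 - 72/F) (r(F) = 1/(154 + (9*(-8/F) + 14*(-1))) = 1/(154 + (-72/F - 14)) = 1/(154 + (-14 - 72/F)) = 1/(140 - 72/F))
m(√(112 + 45))/r(225) = √(112 + 45)/(((¼)*225/(-18 + 35*225))) = √157/(((¼)*225/(-18 + 7875))) = √157/(((¼)*225/7857)) = √157/(((¼)*225*(1/7857))) = √157/(25/3492) = √157*(3492/25) = 3492*√157/25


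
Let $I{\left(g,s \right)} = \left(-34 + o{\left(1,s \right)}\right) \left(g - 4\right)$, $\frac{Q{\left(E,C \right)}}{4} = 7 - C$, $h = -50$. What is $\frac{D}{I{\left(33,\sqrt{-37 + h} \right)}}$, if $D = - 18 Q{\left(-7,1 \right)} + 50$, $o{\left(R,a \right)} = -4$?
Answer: $\frac{191}{551} \approx 0.34664$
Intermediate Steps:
$Q{\left(E,C \right)} = 28 - 4 C$ ($Q{\left(E,C \right)} = 4 \left(7 - C\right) = 28 - 4 C$)
$I{\left(g,s \right)} = 152 - 38 g$ ($I{\left(g,s \right)} = \left(-34 - 4\right) \left(g - 4\right) = - 38 \left(-4 + g\right) = 152 - 38 g$)
$D = -382$ ($D = - 18 \left(28 - 4\right) + 50 = \left(-18\right) 24 + 50 = -432 + 50 = -382$)
$\frac{D}{I{\left(33,\sqrt{-37 + h} \right)}} = - \frac{382}{152 - 1254} = - \frac{382}{-1102} = \left(-382\right) \left(- \frac{1}{1102}\right) = \frac{191}{551}$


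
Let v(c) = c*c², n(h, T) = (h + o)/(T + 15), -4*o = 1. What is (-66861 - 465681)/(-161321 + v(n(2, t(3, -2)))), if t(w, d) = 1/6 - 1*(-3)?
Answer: 5517258669744/1671322977211 ≈ 3.3011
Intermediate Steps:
t(w, d) = 19/6 (t(w, d) = 1*(⅙) + 3 = ⅙ + 3 = 19/6)
o = -¼ (o = -¼*1 = -¼ ≈ -0.25000)
n(h, T) = (-¼ + h)/(15 + T) (n(h, T) = (h - ¼)/(T + 15) = (-¼ + h)/(15 + T))
v(c) = c³
(-66861 - 465681)/(-161321 + v(n(2, t(3, -2)))) = (-66861 - 465681)/(-161321 + ((-¼ + 2)/(15 + 19/6))³) = -532542/(-161321 + ((7/4)/(109/6))³) = -532542/(-161321 + ((6/109)*(7/4))³) = -532542/(-161321 + (21/218)³) = -532542/(-161321 + 9261/10360232) = -532542/(-1671322977211/10360232) = -532542*(-10360232/1671322977211) = 5517258669744/1671322977211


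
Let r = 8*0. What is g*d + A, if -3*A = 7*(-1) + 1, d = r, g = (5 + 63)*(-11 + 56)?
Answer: 2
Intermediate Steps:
g = 3060 (g = 68*45 = 3060)
r = 0
d = 0
A = 2 (A = -(7*(-1) + 1)/3 = -(-7 + 1)/3 = -⅓*(-6) = 2)
g*d + A = 3060*0 + 2 = 0 + 2 = 2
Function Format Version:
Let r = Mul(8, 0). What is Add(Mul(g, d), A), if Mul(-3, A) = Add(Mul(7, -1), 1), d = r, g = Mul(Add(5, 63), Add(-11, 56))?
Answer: 2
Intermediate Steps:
g = 3060 (g = Mul(68, 45) = 3060)
r = 0
d = 0
A = 2 (A = Mul(Rational(-1, 3), Add(Mul(7, -1), 1)) = Mul(Rational(-1, 3), Add(-7, 1)) = Mul(Rational(-1, 3), -6) = 2)
Add(Mul(g, d), A) = Add(Mul(3060, 0), 2) = Add(0, 2) = 2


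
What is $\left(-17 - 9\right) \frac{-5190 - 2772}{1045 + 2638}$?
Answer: $\frac{207012}{3683} \approx 56.207$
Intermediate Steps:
$\left(-17 - 9\right) \frac{-5190 - 2772}{1045 + 2638} = - 26 \left(- \frac{7962}{3683}\right) = - 26 \left(\left(-7962\right) \frac{1}{3683}\right) = \left(-26\right) \left(- \frac{7962}{3683}\right) = \frac{207012}{3683}$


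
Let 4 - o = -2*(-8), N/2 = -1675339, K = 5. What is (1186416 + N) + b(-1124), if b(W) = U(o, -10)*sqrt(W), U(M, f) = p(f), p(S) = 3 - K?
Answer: -2164262 - 4*I*sqrt(281) ≈ -2.1643e+6 - 67.052*I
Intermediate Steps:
N = -3350678 (N = 2*(-1675339) = -3350678)
o = -12 (o = 4 - (-2)*(-8) = 4 - 1*16 = 4 - 16 = -12)
p(S) = -2 (p(S) = 3 - 1*5 = 3 - 5 = -2)
U(M, f) = -2
b(W) = -2*sqrt(W)
(1186416 + N) + b(-1124) = (1186416 - 3350678) - 4*I*sqrt(281) = -2164262 - 4*I*sqrt(281)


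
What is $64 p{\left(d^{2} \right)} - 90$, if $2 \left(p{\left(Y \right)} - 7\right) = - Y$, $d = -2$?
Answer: $230$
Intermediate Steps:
$p{\left(Y \right)} = 7 - \frac{Y}{2}$ ($p{\left(Y \right)} = 7 + \frac{\left(-1\right) Y}{2} = 7 - \frac{Y}{2}$)
$64 p{\left(d^{2} \right)} - 90 = 64 \left(7 - \frac{\left(-2\right)^{2}}{2}\right) - 90 = 64 \left(7 - 2\right) - 90 = 64 \cdot 5 - 90 = 320 - 90 = 230$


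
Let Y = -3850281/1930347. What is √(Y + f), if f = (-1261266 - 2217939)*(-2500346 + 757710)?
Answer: √278915372688765852488073/214483 ≈ 2.4623e+6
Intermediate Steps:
f = 6062987884380 (f = -3479205*(-1742636) = 6062987884380)
Y = -427809/214483 (Y = -3850281*1/1930347 = -427809/214483 ≈ -1.9946)
√(Y + f) = √(-427809/214483 + 6062987884380) = √(1300407830405047731/214483) = √278915372688765852488073/214483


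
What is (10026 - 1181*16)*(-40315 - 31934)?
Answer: 640848630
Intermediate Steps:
(10026 - 1181*16)*(-40315 - 31934) = (10026 - 18896)*(-72249) = -8870*(-72249) = 640848630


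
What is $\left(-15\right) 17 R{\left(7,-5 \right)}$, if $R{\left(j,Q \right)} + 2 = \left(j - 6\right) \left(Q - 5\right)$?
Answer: $3060$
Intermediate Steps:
$R{\left(j,Q \right)} = -2 + \left(-6 + j\right) \left(-5 + Q\right)$ ($R{\left(j,Q \right)} = -2 + \left(j - 6\right) \left(Q - 5\right) = -2 + \left(-6 + j\right) \left(-5 + Q\right)$)
$\left(-15\right) 17 R{\left(7,-5 \right)} = \left(-15\right) 17 \left(28 - -30 - 35 - 35\right) = - 255 \left(28 + 30 - 35 - 35\right) = \left(-255\right) \left(-12\right) = 3060$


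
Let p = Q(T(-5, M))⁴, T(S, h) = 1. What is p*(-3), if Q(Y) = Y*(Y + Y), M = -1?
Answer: -48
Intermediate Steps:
Q(Y) = 2*Y² (Q(Y) = Y*(2*Y) = 2*Y²)
p = 16 (p = (2*1²)⁴ = (2*1)⁴ = 2⁴ = 16)
p*(-3) = 16*(-3) = -48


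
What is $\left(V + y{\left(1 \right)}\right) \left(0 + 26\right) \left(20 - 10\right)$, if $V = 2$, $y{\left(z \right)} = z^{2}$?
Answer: $780$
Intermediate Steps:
$\left(V + y{\left(1 \right)}\right) \left(0 + 26\right) \left(20 - 10\right) = \left(2 + 1^{2}\right) \left(0 + 26\right) \left(20 - 10\right) = \left(2 + 1\right) 26 \cdot 10 = 3 \cdot 260 = 780$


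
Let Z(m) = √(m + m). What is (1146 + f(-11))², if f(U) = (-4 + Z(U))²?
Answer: 1298192 - 18240*I*√22 ≈ 1.2982e+6 - 85553.0*I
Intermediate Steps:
Z(m) = √2*√m (Z(m) = √(2*m) = √2*√m)
f(U) = (-4 + √2*√U)²
(1146 + f(-11))² = (1146 + (-4 + √2*√(-11))²)² = (1146 + (-4 + √2*(I*√11))²)² = (1146 + (-4 + I*√22)²)²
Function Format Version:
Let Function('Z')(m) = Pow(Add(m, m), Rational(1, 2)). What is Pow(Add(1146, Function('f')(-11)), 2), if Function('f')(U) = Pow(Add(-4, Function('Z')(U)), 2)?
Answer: Add(1298192, Mul(-18240, I, Pow(22, Rational(1, 2)))) ≈ Add(1.2982e+6, Mul(-85553., I))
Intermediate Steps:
Function('Z')(m) = Mul(Pow(2, Rational(1, 2)), Pow(m, Rational(1, 2))) (Function('Z')(m) = Pow(Mul(2, m), Rational(1, 2)) = Mul(Pow(2, Rational(1, 2)), Pow(m, Rational(1, 2))))
Function('f')(U) = Pow(Add(-4, Mul(Pow(2, Rational(1, 2)), Pow(U, Rational(1, 2)))), 2)
Pow(Add(1146, Function('f')(-11)), 2) = Pow(Add(1146, Pow(Add(-4, Mul(Pow(2, Rational(1, 2)), Pow(-11, Rational(1, 2)))), 2)), 2) = Pow(Add(1146, Pow(Add(-4, Mul(Pow(2, Rational(1, 2)), Mul(I, Pow(11, Rational(1, 2))))), 2)), 2) = Pow(Add(1146, Pow(Add(-4, Mul(I, Pow(22, Rational(1, 2)))), 2)), 2)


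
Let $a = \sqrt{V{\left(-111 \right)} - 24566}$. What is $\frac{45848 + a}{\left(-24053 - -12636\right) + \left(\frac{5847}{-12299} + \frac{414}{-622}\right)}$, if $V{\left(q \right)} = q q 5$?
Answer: $- \frac{175368095672}{43674263723} - \frac{3824989 \sqrt{37039}}{43674263723} \approx -4.0322$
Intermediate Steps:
$V{\left(q \right)} = 5 q^{2}$ ($V{\left(q \right)} = q^{2} \cdot 5 = 5 q^{2}$)
$a = \sqrt{37039}$ ($a = \sqrt{5 \left(-111\right)^{2} - 24566} = \sqrt{5 \cdot 12321 - 24566} = \sqrt{61605 - 24566} = \sqrt{37039} \approx 192.46$)
$\frac{45848 + a}{\left(-24053 - -12636\right) + \left(\frac{5847}{-12299} + \frac{414}{-622}\right)} = \frac{45848 + \sqrt{37039}}{\left(-24053 - -12636\right) + \left(\frac{5847}{-12299} + \frac{414}{-622}\right)} = \frac{45848 + \sqrt{37039}}{\left(-24053 + 12636\right) + \left(5847 \left(- \frac{1}{12299}\right) + 414 \left(- \frac{1}{622}\right)\right)} = \frac{45848 + \sqrt{37039}}{-11417 - \frac{4364310}{3824989}} = \frac{45848 + \sqrt{37039}}{- \frac{43674263723}{3824989}} = \left(45848 + \sqrt{37039}\right) \left(- \frac{3824989}{43674263723}\right) = - \frac{175368095672}{43674263723} - \frac{3824989 \sqrt{37039}}{43674263723}$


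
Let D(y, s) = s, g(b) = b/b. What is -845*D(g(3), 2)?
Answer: -1690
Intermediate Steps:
g(b) = 1
-845*D(g(3), 2) = -845*2 = -1690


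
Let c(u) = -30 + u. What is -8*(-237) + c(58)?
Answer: 1924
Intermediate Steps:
-8*(-237) + c(58) = -8*(-237) + (-30 + 58) = 1896 + 28 = 1924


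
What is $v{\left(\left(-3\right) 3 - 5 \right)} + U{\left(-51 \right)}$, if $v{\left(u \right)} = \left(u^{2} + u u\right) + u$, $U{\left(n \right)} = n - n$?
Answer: $378$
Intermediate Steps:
$U{\left(n \right)} = 0$
$v{\left(u \right)} = u + 2 u^{2}$ ($v{\left(u \right)} = \left(u^{2} + u^{2}\right) + u = 2 u^{2} + u = u + 2 u^{2}$)
$v{\left(\left(-3\right) 3 - 5 \right)} + U{\left(-51 \right)} = \left(\left(-3\right) 3 - 5\right) \left(1 + 2 \left(\left(-3\right) 3 - 5\right)\right) + 0 = \left(-9 - 5\right) \left(1 + 2 \left(-9 - 5\right)\right) + 0 = - 14 \left(1 + 2 \left(-14\right)\right) + 0 = - 14 \left(1 - 28\right) + 0 = \left(-14\right) \left(-27\right) + 0 = 378 + 0 = 378$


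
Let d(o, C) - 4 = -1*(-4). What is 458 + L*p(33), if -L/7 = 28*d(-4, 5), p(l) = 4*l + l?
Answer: -258262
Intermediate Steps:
p(l) = 5*l
d(o, C) = 8 (d(o, C) = 4 - 1*(-4) = 4 + 4 = 8)
L = -1568 (L = -196*8 = -7*224 = -1568)
458 + L*p(33) = 458 - 7840*33 = 458 - 1568*165 = 458 - 258720 = -258262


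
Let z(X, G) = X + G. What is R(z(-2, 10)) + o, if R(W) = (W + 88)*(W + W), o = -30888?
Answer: -29352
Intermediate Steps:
z(X, G) = G + X
R(W) = 2*W*(88 + W) (R(W) = (88 + W)*(2*W) = 2*W*(88 + W))
R(z(-2, 10)) + o = 2*(10 - 2)*(88 + (10 - 2)) - 30888 = 2*8*(88 + 8) - 30888 = 2*8*96 - 30888 = 1536 - 30888 = -29352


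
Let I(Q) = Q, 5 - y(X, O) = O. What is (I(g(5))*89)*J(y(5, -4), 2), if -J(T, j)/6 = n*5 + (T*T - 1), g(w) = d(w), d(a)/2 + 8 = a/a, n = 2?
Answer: 672840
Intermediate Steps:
d(a) = -14 (d(a) = -16 + 2*(a/a) = -16 + 2*1 = -16 + 2 = -14)
g(w) = -14
y(X, O) = 5 - O
J(T, j) = -54 - 6*T² (J(T, j) = -6*(2*5 + (T*T - 1)) = -6*(10 + (T² - 1)) = -6*(10 + (-1 + T²)) = -6*(9 + T²) = -54 - 6*T²)
(I(g(5))*89)*J(y(5, -4), 2) = (-14*89)*(-54 - 6*(5 - 1*(-4))²) = -1246*(-54 - 6*(5 + 4)²) = -1246*(-54 - 6*9²) = -1246*(-54 - 6*81) = -1246*(-54 - 486) = -1246*(-540) = 672840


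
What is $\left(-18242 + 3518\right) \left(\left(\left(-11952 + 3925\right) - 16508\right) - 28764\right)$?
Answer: $784774476$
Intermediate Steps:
$\left(-18242 + 3518\right) \left(\left(\left(-11952 + 3925\right) - 16508\right) - 28764\right) = - 14724 \left(\left(-8027 - 16508\right) - 28764\right) = - 14724 \left(-24535 - 28764\right) = \left(-14724\right) \left(-53299\right) = 784774476$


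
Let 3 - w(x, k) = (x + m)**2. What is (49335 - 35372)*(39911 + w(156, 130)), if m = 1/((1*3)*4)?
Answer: 31269956981/144 ≈ 2.1715e+8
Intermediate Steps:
m = 1/12 (m = 1/(3*4) = 1/12 ≈ 0.083333)
w(x, k) = 3 - (1/12 + x)**2 (w(x, k) = 3 - (x + 1/12)**2 = 3 - (1/12 + x)**2)
(49335 - 35372)*(39911 + w(156, 130)) = (49335 - 35372)*(39911 + (3 - (1 + 12*156)**2/144)) = 13963*(39911 + (3 - (1 + 1872)**2/144)) = 13963*(39911 + (3 - 1/144*1873**2)) = 13963*(39911 + (3 - 1/144*3508129)) = 13963*(39911 + (3 - 3508129/144)) = 13963*(39911 - 3507697/144) = 13963*(2239487/144) = 31269956981/144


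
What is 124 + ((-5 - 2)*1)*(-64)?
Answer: 572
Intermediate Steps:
124 + ((-5 - 2)*1)*(-64) = 124 - 7*1*(-64) = 124 - 7*(-64) = 124 + 448 = 572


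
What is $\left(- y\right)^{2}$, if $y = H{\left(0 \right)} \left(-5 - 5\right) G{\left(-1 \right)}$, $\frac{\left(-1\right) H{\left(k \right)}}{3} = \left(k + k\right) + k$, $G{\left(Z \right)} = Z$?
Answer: $0$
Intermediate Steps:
$H{\left(k \right)} = - 9 k$ ($H{\left(k \right)} = - 3 \left(\left(k + k\right) + k\right) = - 3 \left(2 k + k\right) = - 3 \cdot 3 k = - 9 k$)
$y = 0$ ($y = \left(-9\right) 0 \left(-5 - 5\right) \left(-1\right) = 0 \left(-10\right) \left(-1\right) = 0 \left(-1\right) = 0$)
$\left(- y\right)^{2} = \left(\left(-1\right) 0\right)^{2} = 0^{2} = 0$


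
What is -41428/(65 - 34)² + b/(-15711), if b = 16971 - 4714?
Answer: -662654285/15098271 ≈ -43.889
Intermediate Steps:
b = 12257
-41428/(65 - 34)² + b/(-15711) = -41428/(65 - 34)² + 12257/(-15711) = -41428/(31²) + 12257*(-1/15711) = -41428/961 - 12257/15711 = -662654285/15098271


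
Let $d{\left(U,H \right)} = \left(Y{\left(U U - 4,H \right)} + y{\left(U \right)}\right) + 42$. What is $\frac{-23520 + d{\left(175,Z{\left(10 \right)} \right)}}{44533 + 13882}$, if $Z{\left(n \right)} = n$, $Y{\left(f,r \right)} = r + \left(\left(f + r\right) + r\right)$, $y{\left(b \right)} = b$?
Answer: $\frac{7348}{58415} \approx 0.12579$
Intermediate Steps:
$Y{\left(f,r \right)} = f + 3 r$ ($Y{\left(f,r \right)} = r + \left(f + 2 r\right) = f + 3 r$)
$d{\left(U,H \right)} = 38 + U + U^{2} + 3 H$ ($d{\left(U,H \right)} = \left(\left(\left(U U - 4\right) + 3 H\right) + U\right) + 42 = \left(\left(\left(U^{2} - 4\right) + 3 H\right) + U\right) + 42 = \left(\left(\left(-4 + U^{2}\right) + 3 H\right) + U\right) + 42 = \left(\left(-4 + U^{2} + 3 H\right) + U\right) + 42 = \left(-4 + U + U^{2} + 3 H\right) + 42 = 38 + U + U^{2} + 3 H$)
$\frac{-23520 + d{\left(175,Z{\left(10 \right)} \right)}}{44533 + 13882} = \frac{-23520 + \left(38 + 175 + 175^{2} + 3 \cdot 10\right)}{44533 + 13882} = \frac{-23520 + \left(38 + 175 + 30625 + 30\right)}{58415} = \left(-23520 + 30868\right) \frac{1}{58415} = 7348 \cdot \frac{1}{58415} = \frac{7348}{58415}$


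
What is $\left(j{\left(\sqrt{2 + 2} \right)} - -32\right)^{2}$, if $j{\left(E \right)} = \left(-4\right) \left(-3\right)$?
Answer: $1936$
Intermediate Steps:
$j{\left(E \right)} = 12$
$\left(j{\left(\sqrt{2 + 2} \right)} - -32\right)^{2} = \left(12 - -32\right)^{2} = \left(12 + 32\right)^{2} = 44^{2} = 1936$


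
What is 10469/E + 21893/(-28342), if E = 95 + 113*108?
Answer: 27450391/348578258 ≈ 0.078750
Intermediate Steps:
E = 12299 (E = 95 + 12204 = 12299)
10469/E + 21893/(-28342) = 10469/12299 + 21893/(-28342) = 10469*(1/12299) + 21893*(-1/28342) = 10469/12299 - 21893/28342 = 27450391/348578258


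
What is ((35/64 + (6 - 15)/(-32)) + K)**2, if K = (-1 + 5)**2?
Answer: 1159929/4096 ≈ 283.19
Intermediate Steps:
K = 16 (K = 4**2 = 16)
((35/64 + (6 - 15)/(-32)) + K)**2 = ((35/64 + (6 - 15)/(-32)) + 16)**2 = ((35*(1/64) - 9*(-1/32)) + 16)**2 = ((35/64 + 9/32) + 16)**2 = (53/64 + 16)**2 = (1077/64)**2 = 1159929/4096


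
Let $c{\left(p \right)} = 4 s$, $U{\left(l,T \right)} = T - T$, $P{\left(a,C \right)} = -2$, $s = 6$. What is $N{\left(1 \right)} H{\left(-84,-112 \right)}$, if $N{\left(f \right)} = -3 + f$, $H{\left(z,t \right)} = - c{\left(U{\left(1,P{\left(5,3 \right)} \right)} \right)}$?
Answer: $48$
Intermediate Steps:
$U{\left(l,T \right)} = 0$
$c{\left(p \right)} = 24$ ($c{\left(p \right)} = 4 \cdot 6 = 24$)
$H{\left(z,t \right)} = -24$ ($H{\left(z,t \right)} = \left(-1\right) 24 = -24$)
$N{\left(1 \right)} H{\left(-84,-112 \right)} = \left(-3 + 1\right) \left(-24\right) = \left(-2\right) \left(-24\right) = 48$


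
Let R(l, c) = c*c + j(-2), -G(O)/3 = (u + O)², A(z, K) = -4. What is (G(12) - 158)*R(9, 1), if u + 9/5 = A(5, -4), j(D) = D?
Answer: 6833/25 ≈ 273.32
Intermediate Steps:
u = -29/5 (u = -9/5 - 4 = -29/5 ≈ -5.8000)
G(O) = -3*(-29/5 + O)²
R(l, c) = -2 + c² (R(l, c) = c*c - 2 = c² - 2 = -2 + c²)
(G(12) - 158)*R(9, 1) = (-3*(-29 + 5*12)²/25 - 158)*(-2 + 1²) = (-3*(-29 + 60)²/25 - 158)*(-2 + 1) = (-3/25*31² - 158)*(-1) = (-3/25*961 - 158)*(-1) = (-2883/25 - 158)*(-1) = -6833/25*(-1) = 6833/25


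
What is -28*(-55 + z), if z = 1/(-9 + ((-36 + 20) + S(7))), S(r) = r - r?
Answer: 38528/25 ≈ 1541.1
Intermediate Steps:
S(r) = 0
z = -1/25 (z = 1/(-9 + ((-36 + 20) + 0)) = 1/(-9 + (-16 + 0)) = 1/(-9 - 16) = 1/(-25) = -1/25 ≈ -0.040000)
-28*(-55 + z) = -28*(-55 - 1/25) = -28*(-1376/25) = 38528/25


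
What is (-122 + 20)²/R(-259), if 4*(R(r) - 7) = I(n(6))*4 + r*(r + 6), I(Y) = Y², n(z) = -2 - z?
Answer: 13872/21937 ≈ 0.63236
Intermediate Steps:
R(r) = 71 + r*(6 + r)/4 (R(r) = 7 + ((-2 - 1*6)²*4 + r*(r + 6))/4 = 7 + ((-2 - 6)²*4 + r*(6 + r))/4 = 7 + ((-8)²*4 + r*(6 + r))/4 = 7 + (64*4 + r*(6 + r))/4 = 7 + (256 + r*(6 + r))/4 = 7 + (64 + r*(6 + r)/4) = 71 + r*(6 + r)/4)
(-122 + 20)²/R(-259) = (-122 + 20)²/(71 + (¼)*(-259)² + (3/2)*(-259)) = (-102)²/(71 + (¼)*67081 - 777/2) = 10404/(71 + 67081/4 - 777/2) = 10404/(65811/4) = 10404*(4/65811) = 13872/21937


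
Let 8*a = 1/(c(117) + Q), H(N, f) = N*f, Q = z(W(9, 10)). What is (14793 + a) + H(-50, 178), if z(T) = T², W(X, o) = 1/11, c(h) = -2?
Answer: 11361583/1928 ≈ 5892.9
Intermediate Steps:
W(X, o) = 1/11
Q = 1/121 (Q = (1/11)² = 1/121 ≈ 0.0082645)
a = -121/1928 (a = 1/(8*(-2 + 1/121)) = 1/(8*(-241/121)) = (⅛)*(-121/241) = -121/1928 ≈ -0.062759)
(14793 + a) + H(-50, 178) = (14793 - 121/1928) - 50*178 = 28520783/1928 - 8900 = 11361583/1928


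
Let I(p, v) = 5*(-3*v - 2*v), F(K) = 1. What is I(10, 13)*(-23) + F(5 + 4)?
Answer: 7476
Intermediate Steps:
I(p, v) = -25*v (I(p, v) = 5*(-5*v) = -25*v)
I(10, 13)*(-23) + F(5 + 4) = -25*13*(-23) + 1 = -325*(-23) + 1 = 7475 + 1 = 7476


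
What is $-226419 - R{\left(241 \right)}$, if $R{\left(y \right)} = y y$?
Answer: $-284500$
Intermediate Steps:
$R{\left(y \right)} = y^{2}$
$-226419 - R{\left(241 \right)} = -226419 - 241^{2} = -226419 - 58081 = -284500$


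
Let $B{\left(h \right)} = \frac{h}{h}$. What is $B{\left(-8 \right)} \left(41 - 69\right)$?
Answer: $-28$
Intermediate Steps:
$B{\left(h \right)} = 1$
$B{\left(-8 \right)} \left(41 - 69\right) = 1 \left(41 - 69\right) = 1 \left(-28\right) = -28$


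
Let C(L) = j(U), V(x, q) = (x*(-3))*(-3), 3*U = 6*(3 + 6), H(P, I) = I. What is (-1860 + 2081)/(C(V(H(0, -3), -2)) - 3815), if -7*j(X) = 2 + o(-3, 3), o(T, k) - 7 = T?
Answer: -1547/26711 ≈ -0.057916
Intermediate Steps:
o(T, k) = 7 + T
U = 18 (U = (6*(3 + 6))/3 = (6*9)/3 = (⅓)*54 = 18)
j(X) = -6/7 (j(X) = -(2 + (7 - 3))/7 = -(2 + 4)/7 = -⅐*6 = -6/7)
V(x, q) = 9*x (V(x, q) = -3*x*(-3) = 9*x)
C(L) = -6/7
(-1860 + 2081)/(C(V(H(0, -3), -2)) - 3815) = (-1860 + 2081)/(-6/7 - 3815) = 221/(-26711/7) = 221*(-7/26711) = -1547/26711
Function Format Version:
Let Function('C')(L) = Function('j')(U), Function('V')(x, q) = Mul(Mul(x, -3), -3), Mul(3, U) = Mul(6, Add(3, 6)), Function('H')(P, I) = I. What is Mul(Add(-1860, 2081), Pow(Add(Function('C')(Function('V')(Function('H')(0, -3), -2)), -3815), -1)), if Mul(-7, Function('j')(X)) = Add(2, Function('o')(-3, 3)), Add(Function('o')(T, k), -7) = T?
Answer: Rational(-1547, 26711) ≈ -0.057916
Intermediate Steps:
Function('o')(T, k) = Add(7, T)
U = 18 (U = Mul(Rational(1, 3), Mul(6, Add(3, 6))) = Mul(Rational(1, 3), Mul(6, 9)) = Mul(Rational(1, 3), 54) = 18)
Function('j')(X) = Rational(-6, 7) (Function('j')(X) = Mul(Rational(-1, 7), Add(2, Add(7, -3))) = Mul(Rational(-1, 7), Add(2, 4)) = Mul(Rational(-1, 7), 6) = Rational(-6, 7))
Function('V')(x, q) = Mul(9, x) (Function('V')(x, q) = Mul(Mul(-3, x), -3) = Mul(9, x))
Function('C')(L) = Rational(-6, 7)
Mul(Add(-1860, 2081), Pow(Add(Function('C')(Function('V')(Function('H')(0, -3), -2)), -3815), -1)) = Mul(Add(-1860, 2081), Pow(Add(Rational(-6, 7), -3815), -1)) = Mul(221, Pow(Rational(-26711, 7), -1)) = Mul(221, Rational(-7, 26711)) = Rational(-1547, 26711)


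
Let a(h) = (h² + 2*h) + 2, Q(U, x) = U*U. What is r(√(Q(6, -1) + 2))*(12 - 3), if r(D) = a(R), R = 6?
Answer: 450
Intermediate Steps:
Q(U, x) = U²
a(h) = 2 + h² + 2*h
r(D) = 50 (r(D) = 2 + 6² + 2*6 = 2 + 36 + 12 = 50)
r(√(Q(6, -1) + 2))*(12 - 3) = 50*(12 - 3) = 50*9 = 450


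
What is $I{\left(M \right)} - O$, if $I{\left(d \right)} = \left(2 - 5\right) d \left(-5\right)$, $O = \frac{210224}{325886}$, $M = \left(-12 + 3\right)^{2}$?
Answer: $\frac{197870633}{162943} \approx 1214.4$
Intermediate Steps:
$M = 81$ ($M = \left(-9\right)^{2} = 81$)
$O = \frac{105112}{162943}$ ($O = 210224 \cdot \frac{1}{325886} = \frac{105112}{162943} \approx 0.64508$)
$I{\left(d \right)} = 15 d$ ($I{\left(d \right)} = \left(2 - 5\right) d \left(-5\right) = - 3 d \left(-5\right) = 15 d$)
$I{\left(M \right)} - O = 15 \cdot 81 - \frac{105112}{162943} = 1215 - \frac{105112}{162943} = \frac{197870633}{162943}$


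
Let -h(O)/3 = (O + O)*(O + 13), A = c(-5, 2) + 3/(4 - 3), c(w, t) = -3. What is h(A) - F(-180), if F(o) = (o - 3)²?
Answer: -33489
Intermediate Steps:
F(o) = (-3 + o)²
A = 0 (A = -3 + 3/(4 - 3) = -3 + 3/1 = -3 + 3*1 = -3 + 3 = 0)
h(O) = -6*O*(13 + O) (h(O) = -3*(O + O)*(O + 13) = -3*2*O*(13 + O) = -6*O*(13 + O))
h(A) - F(-180) = -6*0*(13 + 0) - (-3 - 180)² = -6*0*13 - 1*(-183)² = 0 - 1*33489 = 0 - 33489 = -33489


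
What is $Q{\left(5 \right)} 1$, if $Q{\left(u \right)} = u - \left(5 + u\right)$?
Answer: $-5$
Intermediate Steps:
$Q{\left(u \right)} = -5$
$Q{\left(5 \right)} 1 = \left(-5\right) 1 = -5$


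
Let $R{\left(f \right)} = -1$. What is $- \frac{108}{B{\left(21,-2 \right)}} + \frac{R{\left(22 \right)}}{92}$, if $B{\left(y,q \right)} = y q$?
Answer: $\frac{1649}{644} \approx 2.5606$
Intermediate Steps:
$B{\left(y,q \right)} = q y$
$- \frac{108}{B{\left(21,-2 \right)}} + \frac{R{\left(22 \right)}}{92} = - \frac{108}{\left(-2\right) 21} - \frac{1}{92} = - \frac{108}{-42} - \frac{1}{92} = \left(-108\right) \left(- \frac{1}{42}\right) - \frac{1}{92} = \frac{18}{7} - \frac{1}{92} = \frac{1649}{644}$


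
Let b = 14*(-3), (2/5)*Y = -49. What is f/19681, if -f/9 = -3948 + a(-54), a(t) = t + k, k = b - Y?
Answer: 70587/39362 ≈ 1.7933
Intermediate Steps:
Y = -245/2 (Y = (5/2)*(-49) = -245/2 ≈ -122.50)
b = -42
k = 161/2 (k = -42 - 1*(-245/2) = -42 + 245/2 = 161/2 ≈ 80.500)
a(t) = 161/2 + t (a(t) = t + 161/2 = 161/2 + t)
f = 70587/2 (f = -9*(-3948 + (161/2 - 54)) = -9*(-3948 + 53/2) = -9*(-7843/2) = 70587/2 ≈ 35294.)
f/19681 = (70587/2)/19681 = (70587/2)*(1/19681) = 70587/39362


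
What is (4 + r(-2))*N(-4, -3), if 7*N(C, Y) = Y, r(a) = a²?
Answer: -24/7 ≈ -3.4286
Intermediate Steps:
N(C, Y) = Y/7
(4 + r(-2))*N(-4, -3) = (4 + (-2)²)*((⅐)*(-3)) = (4 + 4)*(-3/7) = 8*(-3/7) = -24/7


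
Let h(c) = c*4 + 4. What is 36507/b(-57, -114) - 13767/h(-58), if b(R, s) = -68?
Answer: -153905/323 ≈ -476.49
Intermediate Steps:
h(c) = 4 + 4*c (h(c) = 4*c + 4 = 4 + 4*c)
36507/b(-57, -114) - 13767/h(-58) = 36507/(-68) - 13767/(4 + 4*(-58)) = 36507*(-1/68) - 13767/(4 - 232) = -36507/68 - 13767/(-228) = -36507/68 - 13767*(-1/228) = -36507/68 + 4589/76 = -153905/323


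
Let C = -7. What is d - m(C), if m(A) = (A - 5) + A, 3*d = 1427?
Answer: 1484/3 ≈ 494.67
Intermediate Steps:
d = 1427/3 (d = (1/3)*1427 = 1427/3 ≈ 475.67)
m(A) = -5 + 2*A (m(A) = (-5 + A) + A = -5 + 2*A)
d - m(C) = 1427/3 - (-5 + 2*(-7)) = 1427/3 - (-5 - 14) = 1427/3 - 1*(-19) = 1427/3 + 19 = 1484/3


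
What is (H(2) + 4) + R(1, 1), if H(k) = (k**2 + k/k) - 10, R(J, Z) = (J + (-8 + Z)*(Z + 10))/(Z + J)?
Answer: -39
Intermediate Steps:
R(J, Z) = (J + (-8 + Z)*(10 + Z))/(J + Z)
H(k) = -9 + k**2 (H(k) = (k**2 + 1) - 10 = (1 + k**2) - 10 = -9 + k**2)
(H(2) + 4) + R(1, 1) = ((-9 + 2**2) + 4) + (-80 + 1 + 1**2 + 2*1)/(1 + 1) = ((-9 + 4) + 4) + (-80 + 1 + 1 + 2)/2 = (-5 + 4) + (1/2)*(-76) = -1 - 38 = -39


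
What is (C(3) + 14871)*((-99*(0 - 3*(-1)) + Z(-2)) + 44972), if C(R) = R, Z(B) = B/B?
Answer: 664510824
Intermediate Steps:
Z(B) = 1
(C(3) + 14871)*((-99*(0 - 3*(-1)) + Z(-2)) + 44972) = (3 + 14871)*((-99*(0 - 3*(-1)) + 1) + 44972) = 14874*((-99*(0 + 3) + 1) + 44972) = 14874*((-99*3 + 1) + 44972) = 14874*((-297 + 1) + 44972) = 14874*(-296 + 44972) = 14874*44676 = 664510824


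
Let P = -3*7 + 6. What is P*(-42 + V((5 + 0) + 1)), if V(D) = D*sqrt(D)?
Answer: 630 - 90*sqrt(6) ≈ 409.55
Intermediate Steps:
P = -15 (P = -21 + 6 = -15)
V(D) = D**(3/2)
P*(-42 + V((5 + 0) + 1)) = -15*(-42 + ((5 + 0) + 1)**(3/2)) = -15*(-42 + (5 + 1)**(3/2)) = -15*(-42 + 6**(3/2)) = -15*(-42 + 6*sqrt(6)) = 630 - 90*sqrt(6)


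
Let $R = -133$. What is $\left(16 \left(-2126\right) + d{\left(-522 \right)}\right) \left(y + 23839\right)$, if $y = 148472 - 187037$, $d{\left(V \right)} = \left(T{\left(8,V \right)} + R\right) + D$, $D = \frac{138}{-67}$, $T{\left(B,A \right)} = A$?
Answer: $\frac{34209896970}{67} \approx 5.106 \cdot 10^{8}$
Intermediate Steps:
$D = - \frac{138}{67}$ ($D = 138 \left(- \frac{1}{67}\right) = - \frac{138}{67} \approx -2.0597$)
$d{\left(V \right)} = - \frac{9049}{67} + V$ ($d{\left(V \right)} = \left(V - 133\right) - \frac{138}{67} = \left(-133 + V\right) - \frac{138}{67} = - \frac{9049}{67} + V$)
$y = -38565$
$\left(16 \left(-2126\right) + d{\left(-522 \right)}\right) \left(y + 23839\right) = \left(16 \left(-2126\right) - \frac{44023}{67}\right) \left(-38565 + 23839\right) = \left(-34016 - \frac{44023}{67}\right) \left(-14726\right) = \left(- \frac{2323095}{67}\right) \left(-14726\right) = \frac{34209896970}{67}$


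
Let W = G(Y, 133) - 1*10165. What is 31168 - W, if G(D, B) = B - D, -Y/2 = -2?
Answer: 41204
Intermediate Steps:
Y = 4 (Y = -2*(-2) = 4)
W = -10036 (W = (133 - 1*4) - 1*10165 = (133 - 4) - 10165 = 129 - 10165 = -10036)
31168 - W = 31168 - 1*(-10036) = 31168 + 10036 = 41204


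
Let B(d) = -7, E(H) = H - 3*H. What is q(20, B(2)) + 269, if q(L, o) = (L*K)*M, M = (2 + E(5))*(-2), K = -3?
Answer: -691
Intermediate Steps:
E(H) = -2*H
M = 16 (M = (2 - 2*5)*(-2) = (2 - 10)*(-2) = -8*(-2) = 16)
q(L, o) = -48*L (q(L, o) = (L*(-3))*16 = -3*L*16 = -48*L)
q(20, B(2)) + 269 = -48*20 + 269 = -960 + 269 = -691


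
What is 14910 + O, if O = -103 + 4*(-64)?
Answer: 14551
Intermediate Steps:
O = -359 (O = -103 - 256 = -359)
14910 + O = 14910 - 359 = 14551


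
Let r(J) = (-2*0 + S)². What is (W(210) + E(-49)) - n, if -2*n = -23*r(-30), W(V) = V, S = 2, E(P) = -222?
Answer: -58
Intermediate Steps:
r(J) = 4 (r(J) = (-2*0 + 2)² = (0 + 2)² = 2² = 4)
n = 46 (n = -(-23)*4/2 = -½*(-92) = 46)
(W(210) + E(-49)) - n = (210 - 222) - 1*46 = -12 - 46 = -58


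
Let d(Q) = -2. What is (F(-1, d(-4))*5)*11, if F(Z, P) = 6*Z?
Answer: -330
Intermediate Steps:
(F(-1, d(-4))*5)*11 = ((6*(-1))*5)*11 = -6*5*11 = -30*11 = -330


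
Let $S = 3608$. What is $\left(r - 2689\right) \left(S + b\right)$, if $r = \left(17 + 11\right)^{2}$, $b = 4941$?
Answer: $-16285845$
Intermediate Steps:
$r = 784$ ($r = 28^{2} = 784$)
$\left(r - 2689\right) \left(S + b\right) = \left(784 - 2689\right) \left(3608 + 4941\right) = \left(-1905\right) 8549 = -16285845$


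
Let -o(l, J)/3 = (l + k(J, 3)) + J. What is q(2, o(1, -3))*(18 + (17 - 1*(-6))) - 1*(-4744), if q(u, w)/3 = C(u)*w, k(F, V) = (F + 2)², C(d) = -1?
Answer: 4375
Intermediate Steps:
k(F, V) = (2 + F)²
o(l, J) = -3*J - 3*l - 3*(2 + J)² (o(l, J) = -3*((l + (2 + J)²) + J) = -3*(J + l + (2 + J)²) = -3*J - 3*l - 3*(2 + J)²)
q(u, w) = -3*w (q(u, w) = 3*(-w) = -3*w)
q(2, o(1, -3))*(18 + (17 - 1*(-6))) - 1*(-4744) = (-3*(-3*(-3) - 3*1 - 3*(2 - 3)²))*(18 + (17 - 1*(-6))) - 1*(-4744) = (-3*(9 - 3 - 3*(-1)²))*(18 + (17 + 6)) + 4744 = (-3*(9 - 3 - 3*1))*(18 + 23) + 4744 = -3*(9 - 3 - 3)*41 + 4744 = -3*3*41 + 4744 = -9*41 + 4744 = -369 + 4744 = 4375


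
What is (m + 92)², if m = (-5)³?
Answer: 1089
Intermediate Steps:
m = -125
(m + 92)² = (-125 + 92)² = (-33)² = 1089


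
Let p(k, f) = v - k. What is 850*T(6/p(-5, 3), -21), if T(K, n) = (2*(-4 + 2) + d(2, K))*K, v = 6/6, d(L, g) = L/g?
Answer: -1700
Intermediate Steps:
v = 1 (v = 6*(⅙) = 1)
p(k, f) = 1 - k
T(K, n) = K*(-4 + 2/K) (T(K, n) = (2*(-4 + 2) + 2/K)*K = (2*(-2) + 2/K)*K = (-4 + 2/K)*K = K*(-4 + 2/K))
850*T(6/p(-5, 3), -21) = 850*(2 - 24/(1 - 1*(-5))) = 850*(2 - 24/(1 + 5)) = 850*(2 - 24/6) = 850*(2 - 4*1) = 850*(2 - 4) = 850*(-2) = -1700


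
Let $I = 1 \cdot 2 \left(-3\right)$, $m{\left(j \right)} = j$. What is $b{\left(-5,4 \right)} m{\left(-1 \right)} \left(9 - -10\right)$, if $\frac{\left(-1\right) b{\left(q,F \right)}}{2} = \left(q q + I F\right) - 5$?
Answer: $-152$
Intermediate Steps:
$I = -6$ ($I = 2 \left(-3\right) = -6$)
$b{\left(q,F \right)} = 10 - 2 q^{2} + 12 F$ ($b{\left(q,F \right)} = - 2 \left(\left(q q - 6 F\right) - 5\right) = - 2 \left(\left(q^{2} - 6 F\right) - 5\right) = - 2 \left(-5 + q^{2} - 6 F\right) = 10 - 2 q^{2} + 12 F$)
$b{\left(-5,4 \right)} m{\left(-1 \right)} \left(9 - -10\right) = \left(10 - 2 \left(-5\right)^{2} + 12 \cdot 4\right) \left(-1\right) \left(9 - -10\right) = \left(10 - 50 + 48\right) \left(-1\right) \left(9 + 10\right) = \left(10 - 50 + 48\right) \left(-1\right) 19 = 8 \left(-1\right) 19 = \left(-8\right) 19 = -152$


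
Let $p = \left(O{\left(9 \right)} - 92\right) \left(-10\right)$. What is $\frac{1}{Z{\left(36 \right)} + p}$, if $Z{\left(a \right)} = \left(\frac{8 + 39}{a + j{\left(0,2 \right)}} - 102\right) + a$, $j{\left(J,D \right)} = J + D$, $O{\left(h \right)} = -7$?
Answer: $\frac{38}{35159} \approx 0.0010808$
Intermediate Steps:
$j{\left(J,D \right)} = D + J$
$p = 990$ ($p = \left(-7 - 92\right) \left(-10\right) = \left(-99\right) \left(-10\right) = 990$)
$Z{\left(a \right)} = -102 + a + \frac{47}{2 + a}$ ($Z{\left(a \right)} = \left(\frac{8 + 39}{a + \left(2 + 0\right)} - 102\right) + a = \left(\frac{47}{a + 2} - 102\right) + a = \left(\frac{47}{2 + a} - 102\right) + a = \left(-102 + \frac{47}{2 + a}\right) + a = -102 + a + \frac{47}{2 + a}$)
$\frac{1}{Z{\left(36 \right)} + p} = \frac{1}{\frac{-157 + 36^{2} - 3600}{2 + 36} + 990} = \frac{1}{\frac{-157 + 1296 - 3600}{38} + 990} = \frac{1}{\frac{1}{38} \left(-2461\right) + 990} = \frac{1}{- \frac{2461}{38} + 990} = \frac{1}{\frac{35159}{38}} = \frac{38}{35159}$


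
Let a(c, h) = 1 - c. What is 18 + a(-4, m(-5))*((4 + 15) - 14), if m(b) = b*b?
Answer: 43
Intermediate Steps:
m(b) = b**2
18 + a(-4, m(-5))*((4 + 15) - 14) = 18 + (1 - 1*(-4))*((4 + 15) - 14) = 18 + (1 + 4)*(19 - 14) = 18 + 5*5 = 18 + 25 = 43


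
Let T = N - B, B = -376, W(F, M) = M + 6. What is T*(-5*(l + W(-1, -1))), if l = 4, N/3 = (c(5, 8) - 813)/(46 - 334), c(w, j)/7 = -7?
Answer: -277185/16 ≈ -17324.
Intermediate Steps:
c(w, j) = -49 (c(w, j) = 7*(-7) = -49)
W(F, M) = 6 + M
N = 431/48 (N = 3*((-49 - 813)/(46 - 334)) = 3*(-862/(-288)) = 3*(-862*(-1/288)) = 3*(431/144) = 431/48 ≈ 8.9792)
T = 18479/48 (T = 431/48 - 1*(-376) = 431/48 + 376 = 18479/48 ≈ 384.98)
T*(-5*(l + W(-1, -1))) = 18479*(-5*(4 + (6 - 1)))/48 = 18479*(-5*(4 + 5))/48 = 18479*(-5*9)/48 = (18479/48)*(-45) = -277185/16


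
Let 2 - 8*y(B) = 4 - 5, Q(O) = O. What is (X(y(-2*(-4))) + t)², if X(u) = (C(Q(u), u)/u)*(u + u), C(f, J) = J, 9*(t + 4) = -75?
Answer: 19321/144 ≈ 134.17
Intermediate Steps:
t = -37/3 (t = -4 + (⅑)*(-75) = -4 - 25/3 = -37/3 ≈ -12.333)
y(B) = 3/8 (y(B) = ¼ - (4 - 5)/8 = ¼ - ⅛*(-1) = ¼ + ⅛ = 3/8)
X(u) = 2*u (X(u) = (u/u)*(u + u) = 1*(2*u) = 2*u)
(X(y(-2*(-4))) + t)² = (2*(3/8) - 37/3)² = (¾ - 37/3)² = (-139/12)² = 19321/144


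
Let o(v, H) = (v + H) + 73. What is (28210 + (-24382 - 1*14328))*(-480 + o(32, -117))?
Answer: 5166000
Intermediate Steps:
o(v, H) = 73 + H + v (o(v, H) = (H + v) + 73 = 73 + H + v)
(28210 + (-24382 - 1*14328))*(-480 + o(32, -117)) = (28210 + (-24382 - 1*14328))*(-480 + (73 - 117 + 32)) = (28210 + (-24382 - 14328))*(-480 - 12) = (28210 - 38710)*(-492) = -10500*(-492) = 5166000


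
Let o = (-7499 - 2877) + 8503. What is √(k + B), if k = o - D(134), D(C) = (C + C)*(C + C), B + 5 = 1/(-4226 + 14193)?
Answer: I*√7321636931511/9967 ≈ 271.48*I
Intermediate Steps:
B = -49834/9967 (B = -5 + 1/(-4226 + 14193) = -5 + 1/9967 = -49834/9967 ≈ -4.9999)
o = -1873 (o = -10376 + 8503 = -1873)
D(C) = 4*C² (D(C) = (2*C)*(2*C) = 4*C²)
k = -73697 (k = -1873 - 4*134² = -1873 - 4*17956 = -1873 - 1*71824 = -1873 - 71824 = -73697)
√(k + B) = √(-73697 - 49834/9967) = √(-734587833/9967) = I*√7321636931511/9967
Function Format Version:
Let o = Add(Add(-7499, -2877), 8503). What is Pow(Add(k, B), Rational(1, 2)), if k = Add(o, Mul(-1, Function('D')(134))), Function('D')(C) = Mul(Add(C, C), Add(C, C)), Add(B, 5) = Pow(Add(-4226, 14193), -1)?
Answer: Mul(Rational(1, 9967), I, Pow(7321636931511, Rational(1, 2))) ≈ Mul(271.48, I)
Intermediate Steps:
B = Rational(-49834, 9967) (B = Add(-5, Pow(Add(-4226, 14193), -1)) = Add(-5, Pow(9967, -1)) = Add(-5, Rational(1, 9967)) = Rational(-49834, 9967) ≈ -4.9999)
o = -1873 (o = Add(-10376, 8503) = -1873)
Function('D')(C) = Mul(4, Pow(C, 2)) (Function('D')(C) = Mul(Mul(2, C), Mul(2, C)) = Mul(4, Pow(C, 2)))
k = -73697 (k = Add(-1873, Mul(-1, Mul(4, Pow(134, 2)))) = Add(-1873, Mul(-1, Mul(4, 17956))) = Add(-1873, Mul(-1, 71824)) = Add(-1873, -71824) = -73697)
Pow(Add(k, B), Rational(1, 2)) = Pow(Add(-73697, Rational(-49834, 9967)), Rational(1, 2)) = Pow(Rational(-734587833, 9967), Rational(1, 2)) = Mul(Rational(1, 9967), I, Pow(7321636931511, Rational(1, 2)))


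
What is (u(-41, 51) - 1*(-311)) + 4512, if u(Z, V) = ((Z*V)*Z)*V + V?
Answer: 4377155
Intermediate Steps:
u(Z, V) = V + V²*Z² (u(Z, V) = ((V*Z)*Z)*V + V = (V*Z²)*V + V = V²*Z² + V = V + V²*Z²)
(u(-41, 51) - 1*(-311)) + 4512 = (51*(1 + 51*(-41)²) - 1*(-311)) + 4512 = (51*(1 + 51*1681) + 311) + 4512 = (51*(1 + 85731) + 311) + 4512 = (51*85732 + 311) + 4512 = (4372332 + 311) + 4512 = 4372643 + 4512 = 4377155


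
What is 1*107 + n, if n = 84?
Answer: 191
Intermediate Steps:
1*107 + n = 1*107 + 84 = 107 + 84 = 191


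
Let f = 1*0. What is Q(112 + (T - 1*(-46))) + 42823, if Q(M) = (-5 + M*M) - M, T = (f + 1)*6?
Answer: 69550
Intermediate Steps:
f = 0
T = 6 (T = (0 + 1)*6 = 1*6 = 6)
Q(M) = -5 + M² - M (Q(M) = (-5 + M²) - M = -5 + M² - M)
Q(112 + (T - 1*(-46))) + 42823 = (-5 + (112 + (6 - 1*(-46)))² - (112 + (6 - 1*(-46)))) + 42823 = (-5 + (112 + (6 + 46))² - (112 + (6 + 46))) + 42823 = (-5 + (112 + 52)² - (112 + 52)) + 42823 = (-5 + 164² - 1*164) + 42823 = (-5 + 26896 - 164) + 42823 = 26727 + 42823 = 69550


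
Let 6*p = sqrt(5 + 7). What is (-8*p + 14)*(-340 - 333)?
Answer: -9422 + 5384*sqrt(3)/3 ≈ -6313.5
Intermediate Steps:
p = sqrt(3)/3 (p = sqrt(5 + 7)/6 = sqrt(12)/6 = (2*sqrt(3))/6 = sqrt(3)/3 ≈ 0.57735)
(-8*p + 14)*(-340 - 333) = (-8*sqrt(3)/3 + 14)*(-340 - 333) = (-8*sqrt(3)/3 + 14)*(-673) = (14 - 8*sqrt(3)/3)*(-673) = -9422 + 5384*sqrt(3)/3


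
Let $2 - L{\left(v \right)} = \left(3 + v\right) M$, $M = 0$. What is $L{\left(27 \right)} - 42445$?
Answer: $-42443$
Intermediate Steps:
$L{\left(v \right)} = 2$ ($L{\left(v \right)} = 2 - \left(3 + v\right) 0 = 2 - 0 = 2 + 0 = 2$)
$L{\left(27 \right)} - 42445 = 2 - 42445 = -42443$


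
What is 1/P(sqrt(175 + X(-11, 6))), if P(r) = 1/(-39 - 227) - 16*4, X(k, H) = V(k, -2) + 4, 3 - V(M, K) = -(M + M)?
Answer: -266/17025 ≈ -0.015624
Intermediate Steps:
V(M, K) = 3 + 2*M (V(M, K) = 3 - (-1)*(M + M) = 3 - (-1)*2*M = 3 - (-2)*M = 3 + 2*M)
X(k, H) = 7 + 2*k (X(k, H) = (3 + 2*k) + 4 = 7 + 2*k)
P(r) = -17025/266 (P(r) = 1/(-266) - 1*64 = -1/266 - 64 = -17025/266)
1/P(sqrt(175 + X(-11, 6))) = 1/(-17025/266) = -266/17025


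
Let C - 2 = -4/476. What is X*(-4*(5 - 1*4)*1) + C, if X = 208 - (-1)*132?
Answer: -161603/119 ≈ -1358.0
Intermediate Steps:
X = 340 (X = 208 - 1*(-132) = 208 + 132 = 340)
C = 237/119 (C = 2 - 4/476 = 2 - 4*1/476 = 2 - 1/119 = 237/119 ≈ 1.9916)
X*(-4*(5 - 1*4)*1) + C = 340*(-4*(5 - 1*4)*1) + 237/119 = 340*(-4*(5 - 4)*1) + 237/119 = 340*(-4*1*1) + 237/119 = 340*(-4*1) + 237/119 = 340*(-4) + 237/119 = -1360 + 237/119 = -161603/119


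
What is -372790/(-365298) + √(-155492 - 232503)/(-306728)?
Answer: 186395/182649 - I*√387995/306728 ≈ 1.0205 - 0.0020308*I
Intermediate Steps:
-372790/(-365298) + √(-155492 - 232503)/(-306728) = -372790*(-1/365298) + √(-387995)*(-1/306728) = 186395/182649 + (I*√387995)*(-1/306728) = 186395/182649 - I*√387995/306728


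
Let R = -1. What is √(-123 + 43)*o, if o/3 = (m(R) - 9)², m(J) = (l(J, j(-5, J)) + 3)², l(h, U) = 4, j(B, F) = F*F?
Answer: 19200*I*√5 ≈ 42933.0*I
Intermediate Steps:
j(B, F) = F²
m(J) = 49 (m(J) = (4 + 3)² = 7² = 49)
o = 4800 (o = 3*(49 - 9)² = 3*40² = 3*1600 = 4800)
√(-123 + 43)*o = √(-123 + 43)*4800 = √(-80)*4800 = (4*I*√5)*4800 = 19200*I*√5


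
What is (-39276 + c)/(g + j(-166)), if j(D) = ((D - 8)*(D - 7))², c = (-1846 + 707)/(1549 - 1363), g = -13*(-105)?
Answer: -7306475/168540509034 ≈ -4.3351e-5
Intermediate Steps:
g = 1365
c = -1139/186 ≈ -6.1237
j(D) = (-8 + D)²*(-7 + D)² (j(D) = ((-8 + D)*(-7 + D))² = (-8 + D)²*(-7 + D)²)
(-39276 + c)/(g + j(-166)) = (-39276 - 1139/186)/(1365 + (-8 - 166)²*(-7 - 166)²) = -7306475/(186*(1365 + (-174)²*(-173)²)) = -7306475/(186*(1365 + 30276*29929)) = -7306475/(186*(1365 + 906130404)) = -7306475/186/906131769 = -7306475/186*1/906131769 = -7306475/168540509034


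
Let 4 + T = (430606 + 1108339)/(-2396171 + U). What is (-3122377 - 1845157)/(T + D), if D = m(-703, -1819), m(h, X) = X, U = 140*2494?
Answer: 5084298370437/1866619999 ≈ 2723.8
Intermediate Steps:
U = 349160
T = -9726989/2047011 (T = -4 + (430606 + 1108339)/(-2396171 + 349160) = -4 + 1538945/(-2047011) = -4 + 1538945*(-1/2047011) = -4 - 1538945/2047011 = -9726989/2047011 ≈ -4.7518)
D = -1819
(-3122377 - 1845157)/(T + D) = (-3122377 - 1845157)/(-9726989/2047011 - 1819) = -4967534/(-3733239998/2047011) = -4967534*(-2047011/3733239998) = 5084298370437/1866619999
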